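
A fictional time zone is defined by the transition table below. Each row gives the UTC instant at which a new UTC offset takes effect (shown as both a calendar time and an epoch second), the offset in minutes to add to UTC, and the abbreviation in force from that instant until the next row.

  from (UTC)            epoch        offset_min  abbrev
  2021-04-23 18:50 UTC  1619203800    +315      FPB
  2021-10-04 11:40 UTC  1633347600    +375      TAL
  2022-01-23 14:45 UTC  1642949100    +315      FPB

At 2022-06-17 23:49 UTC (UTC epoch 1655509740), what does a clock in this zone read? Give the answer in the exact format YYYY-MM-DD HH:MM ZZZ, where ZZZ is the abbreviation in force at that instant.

2022-06-18 05:04 FPB

Query: 2022-06-17 23:49 UTC
Rule 3/3 (FPB, +05:15): 2022-01-23 14:45 UTC ≤ query < +∞
23·60 + 49 + 315 = 1744 min
1744 = 1·1440 + 304; 304 = 5·60 + 4 → 05:04, 2022-06-17 + 1 day = 2022-06-18
→ 2022-06-18 05:04 FPB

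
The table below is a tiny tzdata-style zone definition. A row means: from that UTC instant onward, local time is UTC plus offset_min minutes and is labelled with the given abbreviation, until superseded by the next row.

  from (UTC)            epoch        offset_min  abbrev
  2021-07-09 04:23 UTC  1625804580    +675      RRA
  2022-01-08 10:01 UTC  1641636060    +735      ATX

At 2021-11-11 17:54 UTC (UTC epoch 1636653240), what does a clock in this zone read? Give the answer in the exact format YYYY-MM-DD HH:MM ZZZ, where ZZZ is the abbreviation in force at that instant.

Query: 2021-11-11 17:54 UTC
Rule 1/2 (RRA, +11:15): 2021-07-09 04:23 UTC ≤ query < 2022-01-08 10:01 UTC
17·60 + 54 + 675 = 1749 min
1749 = 1·1440 + 309; 309 = 5·60 + 9 → 05:09, 2021-11-11 + 1 day = 2021-11-12
→ 2021-11-12 05:09 RRA

2021-11-12 05:09 RRA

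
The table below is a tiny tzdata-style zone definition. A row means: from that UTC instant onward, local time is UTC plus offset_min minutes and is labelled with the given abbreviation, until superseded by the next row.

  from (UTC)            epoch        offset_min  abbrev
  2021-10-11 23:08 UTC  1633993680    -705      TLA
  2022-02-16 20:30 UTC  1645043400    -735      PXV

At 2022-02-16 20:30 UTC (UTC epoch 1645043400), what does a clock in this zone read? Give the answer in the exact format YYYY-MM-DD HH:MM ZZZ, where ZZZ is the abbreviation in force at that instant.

Query: 2022-02-16 20:30 UTC
Rule 2/2 (PXV, -12:15): 2022-02-16 20:30 UTC ≤ query < +∞
20·60 + 30 - 735 = 495 min
495 = 0·1440 + 495; 495 = 8·60 + 15 → 08:15, same day
→ 2022-02-16 08:15 PXV

2022-02-16 08:15 PXV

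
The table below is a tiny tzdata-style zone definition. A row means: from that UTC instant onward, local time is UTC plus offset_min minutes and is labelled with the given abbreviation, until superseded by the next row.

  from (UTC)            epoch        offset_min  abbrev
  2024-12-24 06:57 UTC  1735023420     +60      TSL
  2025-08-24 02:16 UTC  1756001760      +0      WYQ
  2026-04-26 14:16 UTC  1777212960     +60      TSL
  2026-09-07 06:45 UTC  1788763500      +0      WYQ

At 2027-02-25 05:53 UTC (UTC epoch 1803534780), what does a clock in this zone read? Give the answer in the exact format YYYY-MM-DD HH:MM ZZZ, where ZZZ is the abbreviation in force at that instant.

Query: 2027-02-25 05:53 UTC
Rule 4/4 (WYQ, +00:00): 2026-09-07 06:45 UTC ≤ query < +∞
5·60 + 53 + 0 = 353 min
353 = 0·1440 + 353; 353 = 5·60 + 53 → 05:53, same day
→ 2027-02-25 05:53 WYQ

2027-02-25 05:53 WYQ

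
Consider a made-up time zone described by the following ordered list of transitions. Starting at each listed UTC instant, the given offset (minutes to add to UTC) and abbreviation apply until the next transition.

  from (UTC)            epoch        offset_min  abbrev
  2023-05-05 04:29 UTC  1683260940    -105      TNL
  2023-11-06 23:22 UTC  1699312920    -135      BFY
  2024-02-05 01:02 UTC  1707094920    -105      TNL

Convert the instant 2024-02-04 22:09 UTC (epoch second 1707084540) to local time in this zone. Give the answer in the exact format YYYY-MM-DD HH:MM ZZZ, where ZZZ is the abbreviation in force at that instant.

Query: 2024-02-04 22:09 UTC
Rule 2/3 (BFY, -02:15): 2023-11-06 23:22 UTC ≤ query < 2024-02-05 01:02 UTC
22·60 + 9 - 135 = 1194 min
1194 = 0·1440 + 1194; 1194 = 19·60 + 54 → 19:54, same day
→ 2024-02-04 19:54 BFY

2024-02-04 19:54 BFY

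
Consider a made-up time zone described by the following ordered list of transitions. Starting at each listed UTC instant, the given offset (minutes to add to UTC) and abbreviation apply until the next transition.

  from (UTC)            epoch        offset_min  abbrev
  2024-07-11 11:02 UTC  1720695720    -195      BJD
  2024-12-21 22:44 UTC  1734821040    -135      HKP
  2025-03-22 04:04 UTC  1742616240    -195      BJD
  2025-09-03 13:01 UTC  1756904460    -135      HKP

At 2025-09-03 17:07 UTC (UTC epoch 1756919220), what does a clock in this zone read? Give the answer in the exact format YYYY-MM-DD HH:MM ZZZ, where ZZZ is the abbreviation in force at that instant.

2025-09-03 14:52 HKP

Query: 2025-09-03 17:07 UTC
Rule 4/4 (HKP, -02:15): 2025-09-03 13:01 UTC ≤ query < +∞
17·60 + 7 - 135 = 892 min
892 = 0·1440 + 892; 892 = 14·60 + 52 → 14:52, same day
→ 2025-09-03 14:52 HKP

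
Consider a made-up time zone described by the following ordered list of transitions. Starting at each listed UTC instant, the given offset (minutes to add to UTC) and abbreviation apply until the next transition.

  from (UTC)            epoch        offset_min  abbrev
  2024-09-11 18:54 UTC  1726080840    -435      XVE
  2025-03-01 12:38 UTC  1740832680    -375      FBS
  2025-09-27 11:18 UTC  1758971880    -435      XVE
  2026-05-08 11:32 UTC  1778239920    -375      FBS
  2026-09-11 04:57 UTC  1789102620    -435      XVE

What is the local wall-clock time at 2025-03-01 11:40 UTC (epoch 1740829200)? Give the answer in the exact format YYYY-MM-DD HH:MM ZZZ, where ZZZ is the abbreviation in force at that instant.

2025-03-01 04:25 XVE

Query: 2025-03-01 11:40 UTC
Rule 1/5 (XVE, -07:15): 2024-09-11 18:54 UTC ≤ query < 2025-03-01 12:38 UTC
11·60 + 40 - 435 = 265 min
265 = 0·1440 + 265; 265 = 4·60 + 25 → 04:25, same day
→ 2025-03-01 04:25 XVE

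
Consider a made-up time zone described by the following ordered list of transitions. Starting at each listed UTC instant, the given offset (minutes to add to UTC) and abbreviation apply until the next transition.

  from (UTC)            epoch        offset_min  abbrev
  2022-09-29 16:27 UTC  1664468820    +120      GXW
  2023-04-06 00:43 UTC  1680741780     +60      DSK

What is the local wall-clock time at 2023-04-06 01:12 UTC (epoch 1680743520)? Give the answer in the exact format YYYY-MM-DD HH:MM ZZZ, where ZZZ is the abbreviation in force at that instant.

2023-04-06 02:12 DSK

Query: 2023-04-06 01:12 UTC
Rule 2/2 (DSK, +01:00): 2023-04-06 00:43 UTC ≤ query < +∞
1·60 + 12 + 60 = 132 min
132 = 0·1440 + 132; 132 = 2·60 + 12 → 02:12, same day
→ 2023-04-06 02:12 DSK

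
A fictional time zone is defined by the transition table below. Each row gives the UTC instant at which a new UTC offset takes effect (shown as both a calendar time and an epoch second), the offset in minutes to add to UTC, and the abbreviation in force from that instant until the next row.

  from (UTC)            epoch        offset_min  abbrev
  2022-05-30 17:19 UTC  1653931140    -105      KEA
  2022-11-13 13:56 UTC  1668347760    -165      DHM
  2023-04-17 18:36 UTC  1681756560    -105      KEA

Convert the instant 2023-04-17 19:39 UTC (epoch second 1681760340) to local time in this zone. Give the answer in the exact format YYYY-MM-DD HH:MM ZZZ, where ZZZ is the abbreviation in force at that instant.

2023-04-17 17:54 KEA

Query: 2023-04-17 19:39 UTC
Rule 3/3 (KEA, -01:45): 2023-04-17 18:36 UTC ≤ query < +∞
19·60 + 39 - 105 = 1074 min
1074 = 0·1440 + 1074; 1074 = 17·60 + 54 → 17:54, same day
→ 2023-04-17 17:54 KEA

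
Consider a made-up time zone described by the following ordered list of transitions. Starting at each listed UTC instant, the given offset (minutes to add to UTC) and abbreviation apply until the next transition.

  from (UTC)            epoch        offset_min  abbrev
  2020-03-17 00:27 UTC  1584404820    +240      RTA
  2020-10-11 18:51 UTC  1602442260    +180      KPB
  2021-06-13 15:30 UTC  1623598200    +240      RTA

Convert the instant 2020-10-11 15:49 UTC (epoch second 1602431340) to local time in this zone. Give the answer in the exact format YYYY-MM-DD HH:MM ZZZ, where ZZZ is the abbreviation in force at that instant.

Query: 2020-10-11 15:49 UTC
Rule 1/3 (RTA, +04:00): 2020-03-17 00:27 UTC ≤ query < 2020-10-11 18:51 UTC
15·60 + 49 + 240 = 1189 min
1189 = 0·1440 + 1189; 1189 = 19·60 + 49 → 19:49, same day
→ 2020-10-11 19:49 RTA

2020-10-11 19:49 RTA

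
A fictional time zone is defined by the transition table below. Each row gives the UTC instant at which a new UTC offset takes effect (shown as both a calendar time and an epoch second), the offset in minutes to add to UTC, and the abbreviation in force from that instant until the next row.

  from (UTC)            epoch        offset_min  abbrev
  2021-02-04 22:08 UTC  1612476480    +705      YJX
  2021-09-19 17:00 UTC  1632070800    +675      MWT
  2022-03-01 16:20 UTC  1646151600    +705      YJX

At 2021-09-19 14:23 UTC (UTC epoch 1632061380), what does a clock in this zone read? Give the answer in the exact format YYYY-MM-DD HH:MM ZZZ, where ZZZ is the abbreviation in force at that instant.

Query: 2021-09-19 14:23 UTC
Rule 1/3 (YJX, +11:45): 2021-02-04 22:08 UTC ≤ query < 2021-09-19 17:00 UTC
14·60 + 23 + 705 = 1568 min
1568 = 1·1440 + 128; 128 = 2·60 + 8 → 02:08, 2021-09-19 + 1 day = 2021-09-20
→ 2021-09-20 02:08 YJX

2021-09-20 02:08 YJX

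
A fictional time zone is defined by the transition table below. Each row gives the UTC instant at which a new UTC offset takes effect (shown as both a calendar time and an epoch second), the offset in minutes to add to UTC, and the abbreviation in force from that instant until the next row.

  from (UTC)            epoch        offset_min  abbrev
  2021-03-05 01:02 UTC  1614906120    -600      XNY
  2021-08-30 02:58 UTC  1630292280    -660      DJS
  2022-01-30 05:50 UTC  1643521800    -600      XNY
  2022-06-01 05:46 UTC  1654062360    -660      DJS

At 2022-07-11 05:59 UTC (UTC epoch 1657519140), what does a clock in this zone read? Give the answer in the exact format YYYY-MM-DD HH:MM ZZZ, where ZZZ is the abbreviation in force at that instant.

Query: 2022-07-11 05:59 UTC
Rule 4/4 (DJS, -11:00): 2022-06-01 05:46 UTC ≤ query < +∞
5·60 + 59 - 660 = -301 min
-301 = -1·1440 + 1139; 1139 = 18·60 + 59 → 18:59, 2022-07-11 - 1 day = 2022-07-10
→ 2022-07-10 18:59 DJS

2022-07-10 18:59 DJS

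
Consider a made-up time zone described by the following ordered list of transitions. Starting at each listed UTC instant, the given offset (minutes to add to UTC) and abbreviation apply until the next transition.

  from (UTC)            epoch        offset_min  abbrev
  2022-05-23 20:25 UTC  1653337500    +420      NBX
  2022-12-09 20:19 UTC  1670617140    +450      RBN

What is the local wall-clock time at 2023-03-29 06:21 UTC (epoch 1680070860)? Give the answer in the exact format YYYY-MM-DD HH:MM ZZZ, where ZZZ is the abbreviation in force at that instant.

Query: 2023-03-29 06:21 UTC
Rule 2/2 (RBN, +07:30): 2022-12-09 20:19 UTC ≤ query < +∞
6·60 + 21 + 450 = 831 min
831 = 0·1440 + 831; 831 = 13·60 + 51 → 13:51, same day
→ 2023-03-29 13:51 RBN

2023-03-29 13:51 RBN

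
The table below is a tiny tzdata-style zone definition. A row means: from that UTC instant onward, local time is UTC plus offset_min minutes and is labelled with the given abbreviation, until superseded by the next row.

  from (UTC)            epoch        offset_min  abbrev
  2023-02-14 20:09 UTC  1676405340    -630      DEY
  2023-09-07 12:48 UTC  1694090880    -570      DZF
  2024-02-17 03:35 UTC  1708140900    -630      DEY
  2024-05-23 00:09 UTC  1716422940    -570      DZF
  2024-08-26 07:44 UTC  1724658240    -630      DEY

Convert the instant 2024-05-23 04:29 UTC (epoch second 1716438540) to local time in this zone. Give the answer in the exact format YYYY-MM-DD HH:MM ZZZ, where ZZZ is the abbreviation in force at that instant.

Query: 2024-05-23 04:29 UTC
Rule 4/5 (DZF, -09:30): 2024-05-23 00:09 UTC ≤ query < 2024-08-26 07:44 UTC
4·60 + 29 - 570 = -301 min
-301 = -1·1440 + 1139; 1139 = 18·60 + 59 → 18:59, 2024-05-23 - 1 day = 2024-05-22
→ 2024-05-22 18:59 DZF

2024-05-22 18:59 DZF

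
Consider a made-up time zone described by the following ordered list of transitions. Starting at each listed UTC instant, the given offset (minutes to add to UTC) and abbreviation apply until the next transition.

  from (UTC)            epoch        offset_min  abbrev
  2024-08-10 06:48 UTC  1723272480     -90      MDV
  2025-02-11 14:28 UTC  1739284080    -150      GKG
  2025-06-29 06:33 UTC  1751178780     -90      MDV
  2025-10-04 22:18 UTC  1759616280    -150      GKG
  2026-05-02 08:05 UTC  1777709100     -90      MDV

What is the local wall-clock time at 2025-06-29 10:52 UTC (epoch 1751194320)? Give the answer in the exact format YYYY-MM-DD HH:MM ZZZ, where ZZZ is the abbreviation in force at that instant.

Query: 2025-06-29 10:52 UTC
Rule 3/5 (MDV, -01:30): 2025-06-29 06:33 UTC ≤ query < 2025-10-04 22:18 UTC
10·60 + 52 - 90 = 562 min
562 = 0·1440 + 562; 562 = 9·60 + 22 → 09:22, same day
→ 2025-06-29 09:22 MDV

2025-06-29 09:22 MDV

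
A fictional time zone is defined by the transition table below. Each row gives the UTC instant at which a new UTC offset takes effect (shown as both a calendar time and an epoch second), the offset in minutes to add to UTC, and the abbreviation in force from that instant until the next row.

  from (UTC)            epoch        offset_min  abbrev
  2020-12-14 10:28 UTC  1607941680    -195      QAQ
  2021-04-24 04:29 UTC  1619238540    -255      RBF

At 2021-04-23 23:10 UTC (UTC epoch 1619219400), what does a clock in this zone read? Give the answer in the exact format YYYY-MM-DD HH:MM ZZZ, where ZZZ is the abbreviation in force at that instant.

Query: 2021-04-23 23:10 UTC
Rule 1/2 (QAQ, -03:15): 2020-12-14 10:28 UTC ≤ query < 2021-04-24 04:29 UTC
23·60 + 10 - 195 = 1195 min
1195 = 0·1440 + 1195; 1195 = 19·60 + 55 → 19:55, same day
→ 2021-04-23 19:55 QAQ

2021-04-23 19:55 QAQ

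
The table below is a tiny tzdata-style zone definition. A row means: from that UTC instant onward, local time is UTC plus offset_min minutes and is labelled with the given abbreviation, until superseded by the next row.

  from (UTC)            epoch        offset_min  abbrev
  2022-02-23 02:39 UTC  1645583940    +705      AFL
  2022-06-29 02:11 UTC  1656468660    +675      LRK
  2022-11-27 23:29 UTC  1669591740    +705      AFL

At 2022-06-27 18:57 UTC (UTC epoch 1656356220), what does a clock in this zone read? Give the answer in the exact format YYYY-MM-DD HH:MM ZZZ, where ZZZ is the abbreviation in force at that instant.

Query: 2022-06-27 18:57 UTC
Rule 1/3 (AFL, +11:45): 2022-02-23 02:39 UTC ≤ query < 2022-06-29 02:11 UTC
18·60 + 57 + 705 = 1842 min
1842 = 1·1440 + 402; 402 = 6·60 + 42 → 06:42, 2022-06-27 + 1 day = 2022-06-28
→ 2022-06-28 06:42 AFL

2022-06-28 06:42 AFL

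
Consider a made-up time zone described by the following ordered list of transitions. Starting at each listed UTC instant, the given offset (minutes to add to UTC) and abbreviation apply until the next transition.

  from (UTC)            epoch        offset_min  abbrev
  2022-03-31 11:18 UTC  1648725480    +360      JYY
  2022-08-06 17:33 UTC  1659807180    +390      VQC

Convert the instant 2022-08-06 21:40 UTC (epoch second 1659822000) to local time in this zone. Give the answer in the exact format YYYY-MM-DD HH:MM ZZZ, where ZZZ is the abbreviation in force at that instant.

Query: 2022-08-06 21:40 UTC
Rule 2/2 (VQC, +06:30): 2022-08-06 17:33 UTC ≤ query < +∞
21·60 + 40 + 390 = 1690 min
1690 = 1·1440 + 250; 250 = 4·60 + 10 → 04:10, 2022-08-06 + 1 day = 2022-08-07
→ 2022-08-07 04:10 VQC

2022-08-07 04:10 VQC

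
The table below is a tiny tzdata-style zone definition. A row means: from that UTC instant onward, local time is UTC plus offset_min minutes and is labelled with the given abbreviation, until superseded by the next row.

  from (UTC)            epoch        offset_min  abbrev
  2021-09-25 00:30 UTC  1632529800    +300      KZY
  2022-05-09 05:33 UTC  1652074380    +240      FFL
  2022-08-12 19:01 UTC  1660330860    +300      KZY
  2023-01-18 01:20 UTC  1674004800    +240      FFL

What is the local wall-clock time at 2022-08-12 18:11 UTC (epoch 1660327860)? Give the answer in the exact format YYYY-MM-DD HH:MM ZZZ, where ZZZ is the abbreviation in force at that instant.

Query: 2022-08-12 18:11 UTC
Rule 2/4 (FFL, +04:00): 2022-05-09 05:33 UTC ≤ query < 2022-08-12 19:01 UTC
18·60 + 11 + 240 = 1331 min
1331 = 0·1440 + 1331; 1331 = 22·60 + 11 → 22:11, same day
→ 2022-08-12 22:11 FFL

2022-08-12 22:11 FFL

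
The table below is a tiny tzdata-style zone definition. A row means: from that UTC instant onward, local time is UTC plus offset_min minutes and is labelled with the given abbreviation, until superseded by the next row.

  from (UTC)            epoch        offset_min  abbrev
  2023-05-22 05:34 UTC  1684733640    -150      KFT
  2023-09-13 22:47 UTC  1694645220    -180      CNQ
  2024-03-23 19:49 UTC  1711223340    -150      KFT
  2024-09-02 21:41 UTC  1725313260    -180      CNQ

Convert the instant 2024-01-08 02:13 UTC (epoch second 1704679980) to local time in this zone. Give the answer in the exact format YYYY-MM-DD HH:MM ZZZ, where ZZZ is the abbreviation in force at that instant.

2024-01-07 23:13 CNQ

Query: 2024-01-08 02:13 UTC
Rule 2/4 (CNQ, -03:00): 2023-09-13 22:47 UTC ≤ query < 2024-03-23 19:49 UTC
2·60 + 13 - 180 = -47 min
-47 = -1·1440 + 1393; 1393 = 23·60 + 13 → 23:13, 2024-01-08 - 1 day = 2024-01-07
→ 2024-01-07 23:13 CNQ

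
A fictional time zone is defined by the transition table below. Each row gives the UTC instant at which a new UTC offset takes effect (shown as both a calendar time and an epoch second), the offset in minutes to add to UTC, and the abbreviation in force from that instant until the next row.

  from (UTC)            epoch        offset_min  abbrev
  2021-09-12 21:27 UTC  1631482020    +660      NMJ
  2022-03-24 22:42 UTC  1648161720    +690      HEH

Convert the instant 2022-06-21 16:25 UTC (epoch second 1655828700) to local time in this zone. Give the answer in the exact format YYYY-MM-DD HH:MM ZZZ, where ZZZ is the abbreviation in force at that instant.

Query: 2022-06-21 16:25 UTC
Rule 2/2 (HEH, +11:30): 2022-03-24 22:42 UTC ≤ query < +∞
16·60 + 25 + 690 = 1675 min
1675 = 1·1440 + 235; 235 = 3·60 + 55 → 03:55, 2022-06-21 + 1 day = 2022-06-22
→ 2022-06-22 03:55 HEH

2022-06-22 03:55 HEH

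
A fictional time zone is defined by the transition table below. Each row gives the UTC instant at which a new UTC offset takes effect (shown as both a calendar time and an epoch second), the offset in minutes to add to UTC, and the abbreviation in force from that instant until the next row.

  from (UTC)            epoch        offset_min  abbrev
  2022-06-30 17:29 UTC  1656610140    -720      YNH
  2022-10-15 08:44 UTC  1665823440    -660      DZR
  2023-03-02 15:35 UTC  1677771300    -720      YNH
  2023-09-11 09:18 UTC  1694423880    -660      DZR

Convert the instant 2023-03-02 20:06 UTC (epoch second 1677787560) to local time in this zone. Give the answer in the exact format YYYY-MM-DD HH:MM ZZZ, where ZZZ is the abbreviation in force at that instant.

Query: 2023-03-02 20:06 UTC
Rule 3/4 (YNH, -12:00): 2023-03-02 15:35 UTC ≤ query < 2023-09-11 09:18 UTC
20·60 + 6 - 720 = 486 min
486 = 0·1440 + 486; 486 = 8·60 + 6 → 08:06, same day
→ 2023-03-02 08:06 YNH

2023-03-02 08:06 YNH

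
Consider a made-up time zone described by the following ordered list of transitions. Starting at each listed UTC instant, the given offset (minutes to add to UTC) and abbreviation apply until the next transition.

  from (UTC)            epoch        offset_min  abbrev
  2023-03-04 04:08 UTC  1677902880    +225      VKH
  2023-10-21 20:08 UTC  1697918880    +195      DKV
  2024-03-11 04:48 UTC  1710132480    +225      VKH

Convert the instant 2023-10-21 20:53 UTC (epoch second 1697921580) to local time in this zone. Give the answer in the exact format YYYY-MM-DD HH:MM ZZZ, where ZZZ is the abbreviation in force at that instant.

Query: 2023-10-21 20:53 UTC
Rule 2/3 (DKV, +03:15): 2023-10-21 20:08 UTC ≤ query < 2024-03-11 04:48 UTC
20·60 + 53 + 195 = 1448 min
1448 = 1·1440 + 8; 8 = 0·60 + 8 → 00:08, 2023-10-21 + 1 day = 2023-10-22
→ 2023-10-22 00:08 DKV

2023-10-22 00:08 DKV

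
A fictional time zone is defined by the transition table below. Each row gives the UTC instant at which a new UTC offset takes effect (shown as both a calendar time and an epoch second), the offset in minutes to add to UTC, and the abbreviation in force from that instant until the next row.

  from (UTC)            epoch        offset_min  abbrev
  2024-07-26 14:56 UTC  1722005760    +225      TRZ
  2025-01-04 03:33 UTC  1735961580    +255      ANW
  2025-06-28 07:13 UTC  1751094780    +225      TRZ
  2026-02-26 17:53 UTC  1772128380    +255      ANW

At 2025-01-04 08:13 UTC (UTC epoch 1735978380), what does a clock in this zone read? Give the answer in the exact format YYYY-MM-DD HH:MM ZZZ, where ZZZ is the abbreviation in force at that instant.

2025-01-04 12:28 ANW

Query: 2025-01-04 08:13 UTC
Rule 2/4 (ANW, +04:15): 2025-01-04 03:33 UTC ≤ query < 2025-06-28 07:13 UTC
8·60 + 13 + 255 = 748 min
748 = 0·1440 + 748; 748 = 12·60 + 28 → 12:28, same day
→ 2025-01-04 12:28 ANW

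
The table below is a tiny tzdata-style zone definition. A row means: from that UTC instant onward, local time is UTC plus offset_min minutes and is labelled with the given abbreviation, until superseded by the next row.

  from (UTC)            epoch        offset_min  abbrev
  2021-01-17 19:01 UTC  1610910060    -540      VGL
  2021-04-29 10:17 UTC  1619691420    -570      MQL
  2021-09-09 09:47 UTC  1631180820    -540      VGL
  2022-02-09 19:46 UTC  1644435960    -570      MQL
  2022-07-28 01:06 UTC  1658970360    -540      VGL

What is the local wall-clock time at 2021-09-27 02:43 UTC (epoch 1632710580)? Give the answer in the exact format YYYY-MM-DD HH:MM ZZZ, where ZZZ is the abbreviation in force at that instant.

2021-09-26 17:43 VGL

Query: 2021-09-27 02:43 UTC
Rule 3/5 (VGL, -09:00): 2021-09-09 09:47 UTC ≤ query < 2022-02-09 19:46 UTC
2·60 + 43 - 540 = -377 min
-377 = -1·1440 + 1063; 1063 = 17·60 + 43 → 17:43, 2021-09-27 - 1 day = 2021-09-26
→ 2021-09-26 17:43 VGL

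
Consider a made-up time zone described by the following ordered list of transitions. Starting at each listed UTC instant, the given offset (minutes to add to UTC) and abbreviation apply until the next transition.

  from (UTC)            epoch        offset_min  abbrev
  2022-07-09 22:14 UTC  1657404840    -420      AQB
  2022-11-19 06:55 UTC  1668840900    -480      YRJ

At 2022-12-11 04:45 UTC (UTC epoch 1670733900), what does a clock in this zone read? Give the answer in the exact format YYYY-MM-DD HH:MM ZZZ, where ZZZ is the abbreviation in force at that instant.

Query: 2022-12-11 04:45 UTC
Rule 2/2 (YRJ, -08:00): 2022-11-19 06:55 UTC ≤ query < +∞
4·60 + 45 - 480 = -195 min
-195 = -1·1440 + 1245; 1245 = 20·60 + 45 → 20:45, 2022-12-11 - 1 day = 2022-12-10
→ 2022-12-10 20:45 YRJ

2022-12-10 20:45 YRJ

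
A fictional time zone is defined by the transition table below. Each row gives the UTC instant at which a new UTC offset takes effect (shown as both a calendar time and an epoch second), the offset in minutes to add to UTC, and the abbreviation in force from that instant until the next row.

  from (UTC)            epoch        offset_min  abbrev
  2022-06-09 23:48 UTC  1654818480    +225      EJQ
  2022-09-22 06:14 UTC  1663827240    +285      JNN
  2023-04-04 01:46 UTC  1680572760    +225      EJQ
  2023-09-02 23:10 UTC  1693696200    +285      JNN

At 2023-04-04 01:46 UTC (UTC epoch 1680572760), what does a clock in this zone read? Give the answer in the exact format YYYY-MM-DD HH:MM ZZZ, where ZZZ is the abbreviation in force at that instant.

2023-04-04 05:31 EJQ

Query: 2023-04-04 01:46 UTC
Rule 3/4 (EJQ, +03:45): 2023-04-04 01:46 UTC ≤ query < 2023-09-02 23:10 UTC
1·60 + 46 + 225 = 331 min
331 = 0·1440 + 331; 331 = 5·60 + 31 → 05:31, same day
→ 2023-04-04 05:31 EJQ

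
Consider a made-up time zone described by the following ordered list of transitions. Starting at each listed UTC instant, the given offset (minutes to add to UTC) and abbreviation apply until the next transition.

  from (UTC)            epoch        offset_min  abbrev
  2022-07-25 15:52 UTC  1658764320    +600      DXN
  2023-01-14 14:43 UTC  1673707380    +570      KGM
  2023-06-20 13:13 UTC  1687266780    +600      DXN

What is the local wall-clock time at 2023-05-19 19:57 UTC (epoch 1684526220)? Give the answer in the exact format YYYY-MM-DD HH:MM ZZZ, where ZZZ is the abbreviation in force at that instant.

2023-05-20 05:27 KGM

Query: 2023-05-19 19:57 UTC
Rule 2/3 (KGM, +09:30): 2023-01-14 14:43 UTC ≤ query < 2023-06-20 13:13 UTC
19·60 + 57 + 570 = 1767 min
1767 = 1·1440 + 327; 327 = 5·60 + 27 → 05:27, 2023-05-19 + 1 day = 2023-05-20
→ 2023-05-20 05:27 KGM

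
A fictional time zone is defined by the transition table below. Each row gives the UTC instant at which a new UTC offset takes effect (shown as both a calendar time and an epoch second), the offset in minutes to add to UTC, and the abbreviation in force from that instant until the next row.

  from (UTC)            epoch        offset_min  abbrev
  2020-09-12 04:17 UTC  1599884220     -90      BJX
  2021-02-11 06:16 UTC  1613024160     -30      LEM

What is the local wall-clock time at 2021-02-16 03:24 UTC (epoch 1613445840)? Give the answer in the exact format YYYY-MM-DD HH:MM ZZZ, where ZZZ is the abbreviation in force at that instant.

Query: 2021-02-16 03:24 UTC
Rule 2/2 (LEM, -00:30): 2021-02-11 06:16 UTC ≤ query < +∞
3·60 + 24 - 30 = 174 min
174 = 0·1440 + 174; 174 = 2·60 + 54 → 02:54, same day
→ 2021-02-16 02:54 LEM

2021-02-16 02:54 LEM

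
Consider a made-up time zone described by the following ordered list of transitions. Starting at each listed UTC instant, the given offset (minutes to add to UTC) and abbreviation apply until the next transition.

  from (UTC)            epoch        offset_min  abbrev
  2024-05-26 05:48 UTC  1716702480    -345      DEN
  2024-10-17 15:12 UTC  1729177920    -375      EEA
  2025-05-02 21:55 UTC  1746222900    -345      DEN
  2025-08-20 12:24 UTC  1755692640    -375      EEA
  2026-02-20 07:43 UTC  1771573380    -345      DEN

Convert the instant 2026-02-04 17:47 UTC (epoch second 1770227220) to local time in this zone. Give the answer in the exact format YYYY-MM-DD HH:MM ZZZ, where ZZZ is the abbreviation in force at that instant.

Query: 2026-02-04 17:47 UTC
Rule 4/5 (EEA, -06:15): 2025-08-20 12:24 UTC ≤ query < 2026-02-20 07:43 UTC
17·60 + 47 - 375 = 692 min
692 = 0·1440 + 692; 692 = 11·60 + 32 → 11:32, same day
→ 2026-02-04 11:32 EEA

2026-02-04 11:32 EEA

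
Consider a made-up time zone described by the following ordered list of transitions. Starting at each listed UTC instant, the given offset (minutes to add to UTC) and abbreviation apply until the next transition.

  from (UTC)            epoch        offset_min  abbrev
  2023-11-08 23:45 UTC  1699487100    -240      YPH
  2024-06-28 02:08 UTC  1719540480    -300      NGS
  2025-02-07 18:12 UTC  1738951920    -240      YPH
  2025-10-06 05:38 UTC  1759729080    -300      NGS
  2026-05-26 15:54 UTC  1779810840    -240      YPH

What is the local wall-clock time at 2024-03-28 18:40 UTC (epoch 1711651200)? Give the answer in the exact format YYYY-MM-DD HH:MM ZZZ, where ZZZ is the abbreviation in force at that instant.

Query: 2024-03-28 18:40 UTC
Rule 1/5 (YPH, -04:00): 2023-11-08 23:45 UTC ≤ query < 2024-06-28 02:08 UTC
18·60 + 40 - 240 = 880 min
880 = 0·1440 + 880; 880 = 14·60 + 40 → 14:40, same day
→ 2024-03-28 14:40 YPH

2024-03-28 14:40 YPH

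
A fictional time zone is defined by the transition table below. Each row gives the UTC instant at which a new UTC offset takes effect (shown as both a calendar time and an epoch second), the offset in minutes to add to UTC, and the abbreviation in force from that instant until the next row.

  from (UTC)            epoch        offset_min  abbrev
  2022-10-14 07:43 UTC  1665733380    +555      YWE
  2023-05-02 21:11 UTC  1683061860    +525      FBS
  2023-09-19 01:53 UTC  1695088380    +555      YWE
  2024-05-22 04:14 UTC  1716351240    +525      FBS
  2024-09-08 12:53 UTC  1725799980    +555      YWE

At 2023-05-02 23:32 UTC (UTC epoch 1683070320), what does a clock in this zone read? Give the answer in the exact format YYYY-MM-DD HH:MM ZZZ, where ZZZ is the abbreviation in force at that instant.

Query: 2023-05-02 23:32 UTC
Rule 2/5 (FBS, +08:45): 2023-05-02 21:11 UTC ≤ query < 2023-09-19 01:53 UTC
23·60 + 32 + 525 = 1937 min
1937 = 1·1440 + 497; 497 = 8·60 + 17 → 08:17, 2023-05-02 + 1 day = 2023-05-03
→ 2023-05-03 08:17 FBS

2023-05-03 08:17 FBS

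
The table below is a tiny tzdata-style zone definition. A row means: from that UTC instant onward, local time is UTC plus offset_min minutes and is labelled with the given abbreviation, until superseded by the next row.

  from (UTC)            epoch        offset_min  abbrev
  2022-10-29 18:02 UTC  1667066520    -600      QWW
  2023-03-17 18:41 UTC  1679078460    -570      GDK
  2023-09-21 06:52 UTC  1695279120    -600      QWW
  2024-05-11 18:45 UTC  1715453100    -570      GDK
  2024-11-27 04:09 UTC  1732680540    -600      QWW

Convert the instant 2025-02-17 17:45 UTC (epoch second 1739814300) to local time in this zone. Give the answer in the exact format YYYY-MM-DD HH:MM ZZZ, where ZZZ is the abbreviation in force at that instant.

2025-02-17 07:45 QWW

Query: 2025-02-17 17:45 UTC
Rule 5/5 (QWW, -10:00): 2024-11-27 04:09 UTC ≤ query < +∞
17·60 + 45 - 600 = 465 min
465 = 0·1440 + 465; 465 = 7·60 + 45 → 07:45, same day
→ 2025-02-17 07:45 QWW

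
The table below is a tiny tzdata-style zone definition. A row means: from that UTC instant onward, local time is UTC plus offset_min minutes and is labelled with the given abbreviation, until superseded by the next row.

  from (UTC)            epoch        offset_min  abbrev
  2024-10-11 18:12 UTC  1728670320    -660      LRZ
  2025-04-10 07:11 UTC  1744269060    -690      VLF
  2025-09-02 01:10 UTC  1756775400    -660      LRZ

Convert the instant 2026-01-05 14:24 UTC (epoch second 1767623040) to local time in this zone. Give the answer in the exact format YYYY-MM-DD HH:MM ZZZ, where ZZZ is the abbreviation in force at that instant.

Query: 2026-01-05 14:24 UTC
Rule 3/3 (LRZ, -11:00): 2025-09-02 01:10 UTC ≤ query < +∞
14·60 + 24 - 660 = 204 min
204 = 0·1440 + 204; 204 = 3·60 + 24 → 03:24, same day
→ 2026-01-05 03:24 LRZ

2026-01-05 03:24 LRZ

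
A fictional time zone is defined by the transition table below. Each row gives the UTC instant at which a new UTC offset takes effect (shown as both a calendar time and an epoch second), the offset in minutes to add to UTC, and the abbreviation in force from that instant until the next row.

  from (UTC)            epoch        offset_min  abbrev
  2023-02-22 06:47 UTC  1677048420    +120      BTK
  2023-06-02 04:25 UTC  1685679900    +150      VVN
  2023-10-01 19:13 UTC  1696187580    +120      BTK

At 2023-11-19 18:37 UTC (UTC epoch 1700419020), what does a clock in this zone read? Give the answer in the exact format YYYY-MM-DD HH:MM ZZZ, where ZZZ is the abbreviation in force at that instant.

Query: 2023-11-19 18:37 UTC
Rule 3/3 (BTK, +02:00): 2023-10-01 19:13 UTC ≤ query < +∞
18·60 + 37 + 120 = 1237 min
1237 = 0·1440 + 1237; 1237 = 20·60 + 37 → 20:37, same day
→ 2023-11-19 20:37 BTK

2023-11-19 20:37 BTK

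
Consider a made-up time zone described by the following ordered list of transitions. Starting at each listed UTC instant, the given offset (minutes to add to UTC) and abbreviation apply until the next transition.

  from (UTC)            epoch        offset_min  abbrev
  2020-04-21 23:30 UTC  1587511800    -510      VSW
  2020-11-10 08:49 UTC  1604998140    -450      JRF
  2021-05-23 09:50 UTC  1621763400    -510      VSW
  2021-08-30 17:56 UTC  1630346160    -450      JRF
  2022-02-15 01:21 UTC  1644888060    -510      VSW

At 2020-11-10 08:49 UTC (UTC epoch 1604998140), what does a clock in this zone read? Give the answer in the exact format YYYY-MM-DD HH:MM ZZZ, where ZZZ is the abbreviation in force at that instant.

2020-11-10 01:19 JRF

Query: 2020-11-10 08:49 UTC
Rule 2/5 (JRF, -07:30): 2020-11-10 08:49 UTC ≤ query < 2021-05-23 09:50 UTC
8·60 + 49 - 450 = 79 min
79 = 0·1440 + 79; 79 = 1·60 + 19 → 01:19, same day
→ 2020-11-10 01:19 JRF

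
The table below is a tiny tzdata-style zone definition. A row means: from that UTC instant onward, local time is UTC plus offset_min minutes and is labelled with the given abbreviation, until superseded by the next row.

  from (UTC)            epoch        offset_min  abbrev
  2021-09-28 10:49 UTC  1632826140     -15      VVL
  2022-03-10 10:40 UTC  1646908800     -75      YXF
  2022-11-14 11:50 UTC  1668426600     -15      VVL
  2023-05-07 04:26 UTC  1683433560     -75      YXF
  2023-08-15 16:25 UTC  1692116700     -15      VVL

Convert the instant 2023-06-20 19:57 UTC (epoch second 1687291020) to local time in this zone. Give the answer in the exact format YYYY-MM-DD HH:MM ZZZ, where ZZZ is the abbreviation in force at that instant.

Query: 2023-06-20 19:57 UTC
Rule 4/5 (YXF, -01:15): 2023-05-07 04:26 UTC ≤ query < 2023-08-15 16:25 UTC
19·60 + 57 - 75 = 1122 min
1122 = 0·1440 + 1122; 1122 = 18·60 + 42 → 18:42, same day
→ 2023-06-20 18:42 YXF

2023-06-20 18:42 YXF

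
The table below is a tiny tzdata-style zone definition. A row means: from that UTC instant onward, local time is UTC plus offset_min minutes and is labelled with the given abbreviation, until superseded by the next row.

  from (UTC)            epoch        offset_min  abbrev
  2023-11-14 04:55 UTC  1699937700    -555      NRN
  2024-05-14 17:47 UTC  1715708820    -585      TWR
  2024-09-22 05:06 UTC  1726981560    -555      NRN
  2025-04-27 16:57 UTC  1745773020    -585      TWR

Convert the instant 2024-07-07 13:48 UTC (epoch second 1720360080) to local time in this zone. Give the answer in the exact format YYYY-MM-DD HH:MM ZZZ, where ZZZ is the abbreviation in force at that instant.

2024-07-07 04:03 TWR

Query: 2024-07-07 13:48 UTC
Rule 2/4 (TWR, -09:45): 2024-05-14 17:47 UTC ≤ query < 2024-09-22 05:06 UTC
13·60 + 48 - 585 = 243 min
243 = 0·1440 + 243; 243 = 4·60 + 3 → 04:03, same day
→ 2024-07-07 04:03 TWR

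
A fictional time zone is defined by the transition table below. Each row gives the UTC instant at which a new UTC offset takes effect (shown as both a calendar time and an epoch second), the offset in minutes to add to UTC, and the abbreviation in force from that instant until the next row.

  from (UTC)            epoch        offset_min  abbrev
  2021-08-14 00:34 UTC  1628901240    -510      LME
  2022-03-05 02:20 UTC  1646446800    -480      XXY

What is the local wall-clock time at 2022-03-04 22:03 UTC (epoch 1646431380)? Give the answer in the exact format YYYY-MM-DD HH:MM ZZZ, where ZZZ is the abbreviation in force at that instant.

2022-03-04 13:33 LME

Query: 2022-03-04 22:03 UTC
Rule 1/2 (LME, -08:30): 2021-08-14 00:34 UTC ≤ query < 2022-03-05 02:20 UTC
22·60 + 3 - 510 = 813 min
813 = 0·1440 + 813; 813 = 13·60 + 33 → 13:33, same day
→ 2022-03-04 13:33 LME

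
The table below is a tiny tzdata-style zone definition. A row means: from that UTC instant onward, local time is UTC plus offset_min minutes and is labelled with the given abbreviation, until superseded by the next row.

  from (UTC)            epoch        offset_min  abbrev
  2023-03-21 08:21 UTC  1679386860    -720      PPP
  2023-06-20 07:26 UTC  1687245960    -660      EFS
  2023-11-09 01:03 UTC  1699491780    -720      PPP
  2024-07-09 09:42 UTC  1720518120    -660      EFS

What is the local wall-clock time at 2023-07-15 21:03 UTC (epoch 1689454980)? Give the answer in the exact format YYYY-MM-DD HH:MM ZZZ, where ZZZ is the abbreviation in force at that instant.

2023-07-15 10:03 EFS

Query: 2023-07-15 21:03 UTC
Rule 2/4 (EFS, -11:00): 2023-06-20 07:26 UTC ≤ query < 2023-11-09 01:03 UTC
21·60 + 3 - 660 = 603 min
603 = 0·1440 + 603; 603 = 10·60 + 3 → 10:03, same day
→ 2023-07-15 10:03 EFS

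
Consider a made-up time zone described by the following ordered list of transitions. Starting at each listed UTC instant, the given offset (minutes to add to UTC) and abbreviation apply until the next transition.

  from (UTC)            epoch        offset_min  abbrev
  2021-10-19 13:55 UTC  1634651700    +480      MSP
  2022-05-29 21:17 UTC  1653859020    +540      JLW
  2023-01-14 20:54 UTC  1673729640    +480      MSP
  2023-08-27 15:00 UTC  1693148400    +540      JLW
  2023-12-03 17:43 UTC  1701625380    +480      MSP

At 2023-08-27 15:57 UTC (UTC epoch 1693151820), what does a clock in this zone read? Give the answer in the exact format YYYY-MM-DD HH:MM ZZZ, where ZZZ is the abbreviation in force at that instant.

2023-08-28 00:57 JLW

Query: 2023-08-27 15:57 UTC
Rule 4/5 (JLW, +09:00): 2023-08-27 15:00 UTC ≤ query < 2023-12-03 17:43 UTC
15·60 + 57 + 540 = 1497 min
1497 = 1·1440 + 57; 57 = 0·60 + 57 → 00:57, 2023-08-27 + 1 day = 2023-08-28
→ 2023-08-28 00:57 JLW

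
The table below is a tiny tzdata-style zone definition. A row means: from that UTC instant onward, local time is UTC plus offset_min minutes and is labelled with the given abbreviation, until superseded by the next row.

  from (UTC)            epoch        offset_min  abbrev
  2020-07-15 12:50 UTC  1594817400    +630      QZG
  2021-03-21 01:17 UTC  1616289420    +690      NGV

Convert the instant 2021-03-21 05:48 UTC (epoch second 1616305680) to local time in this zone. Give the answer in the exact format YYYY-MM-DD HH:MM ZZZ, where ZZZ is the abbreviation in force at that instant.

Query: 2021-03-21 05:48 UTC
Rule 2/2 (NGV, +11:30): 2021-03-21 01:17 UTC ≤ query < +∞
5·60 + 48 + 690 = 1038 min
1038 = 0·1440 + 1038; 1038 = 17·60 + 18 → 17:18, same day
→ 2021-03-21 17:18 NGV

2021-03-21 17:18 NGV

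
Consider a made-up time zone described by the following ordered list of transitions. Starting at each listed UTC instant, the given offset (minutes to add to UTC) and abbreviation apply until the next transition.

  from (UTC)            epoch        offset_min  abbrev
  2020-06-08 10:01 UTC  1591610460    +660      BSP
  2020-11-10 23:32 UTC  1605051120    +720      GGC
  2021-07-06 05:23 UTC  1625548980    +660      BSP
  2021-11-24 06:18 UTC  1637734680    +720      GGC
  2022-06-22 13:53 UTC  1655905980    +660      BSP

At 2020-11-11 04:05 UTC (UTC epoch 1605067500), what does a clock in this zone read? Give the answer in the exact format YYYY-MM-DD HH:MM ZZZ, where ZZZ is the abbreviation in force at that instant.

2020-11-11 16:05 GGC

Query: 2020-11-11 04:05 UTC
Rule 2/5 (GGC, +12:00): 2020-11-10 23:32 UTC ≤ query < 2021-07-06 05:23 UTC
4·60 + 5 + 720 = 965 min
965 = 0·1440 + 965; 965 = 16·60 + 5 → 16:05, same day
→ 2020-11-11 16:05 GGC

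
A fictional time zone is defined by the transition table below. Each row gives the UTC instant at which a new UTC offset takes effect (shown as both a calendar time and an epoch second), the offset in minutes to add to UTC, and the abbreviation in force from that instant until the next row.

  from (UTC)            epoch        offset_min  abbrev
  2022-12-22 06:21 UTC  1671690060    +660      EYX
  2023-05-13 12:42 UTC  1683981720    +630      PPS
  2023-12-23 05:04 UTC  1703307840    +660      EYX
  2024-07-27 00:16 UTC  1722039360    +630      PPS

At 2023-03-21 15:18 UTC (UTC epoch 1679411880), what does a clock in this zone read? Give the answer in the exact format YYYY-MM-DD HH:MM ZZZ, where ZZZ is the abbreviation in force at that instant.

Query: 2023-03-21 15:18 UTC
Rule 1/4 (EYX, +11:00): 2022-12-22 06:21 UTC ≤ query < 2023-05-13 12:42 UTC
15·60 + 18 + 660 = 1578 min
1578 = 1·1440 + 138; 138 = 2·60 + 18 → 02:18, 2023-03-21 + 1 day = 2023-03-22
→ 2023-03-22 02:18 EYX

2023-03-22 02:18 EYX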